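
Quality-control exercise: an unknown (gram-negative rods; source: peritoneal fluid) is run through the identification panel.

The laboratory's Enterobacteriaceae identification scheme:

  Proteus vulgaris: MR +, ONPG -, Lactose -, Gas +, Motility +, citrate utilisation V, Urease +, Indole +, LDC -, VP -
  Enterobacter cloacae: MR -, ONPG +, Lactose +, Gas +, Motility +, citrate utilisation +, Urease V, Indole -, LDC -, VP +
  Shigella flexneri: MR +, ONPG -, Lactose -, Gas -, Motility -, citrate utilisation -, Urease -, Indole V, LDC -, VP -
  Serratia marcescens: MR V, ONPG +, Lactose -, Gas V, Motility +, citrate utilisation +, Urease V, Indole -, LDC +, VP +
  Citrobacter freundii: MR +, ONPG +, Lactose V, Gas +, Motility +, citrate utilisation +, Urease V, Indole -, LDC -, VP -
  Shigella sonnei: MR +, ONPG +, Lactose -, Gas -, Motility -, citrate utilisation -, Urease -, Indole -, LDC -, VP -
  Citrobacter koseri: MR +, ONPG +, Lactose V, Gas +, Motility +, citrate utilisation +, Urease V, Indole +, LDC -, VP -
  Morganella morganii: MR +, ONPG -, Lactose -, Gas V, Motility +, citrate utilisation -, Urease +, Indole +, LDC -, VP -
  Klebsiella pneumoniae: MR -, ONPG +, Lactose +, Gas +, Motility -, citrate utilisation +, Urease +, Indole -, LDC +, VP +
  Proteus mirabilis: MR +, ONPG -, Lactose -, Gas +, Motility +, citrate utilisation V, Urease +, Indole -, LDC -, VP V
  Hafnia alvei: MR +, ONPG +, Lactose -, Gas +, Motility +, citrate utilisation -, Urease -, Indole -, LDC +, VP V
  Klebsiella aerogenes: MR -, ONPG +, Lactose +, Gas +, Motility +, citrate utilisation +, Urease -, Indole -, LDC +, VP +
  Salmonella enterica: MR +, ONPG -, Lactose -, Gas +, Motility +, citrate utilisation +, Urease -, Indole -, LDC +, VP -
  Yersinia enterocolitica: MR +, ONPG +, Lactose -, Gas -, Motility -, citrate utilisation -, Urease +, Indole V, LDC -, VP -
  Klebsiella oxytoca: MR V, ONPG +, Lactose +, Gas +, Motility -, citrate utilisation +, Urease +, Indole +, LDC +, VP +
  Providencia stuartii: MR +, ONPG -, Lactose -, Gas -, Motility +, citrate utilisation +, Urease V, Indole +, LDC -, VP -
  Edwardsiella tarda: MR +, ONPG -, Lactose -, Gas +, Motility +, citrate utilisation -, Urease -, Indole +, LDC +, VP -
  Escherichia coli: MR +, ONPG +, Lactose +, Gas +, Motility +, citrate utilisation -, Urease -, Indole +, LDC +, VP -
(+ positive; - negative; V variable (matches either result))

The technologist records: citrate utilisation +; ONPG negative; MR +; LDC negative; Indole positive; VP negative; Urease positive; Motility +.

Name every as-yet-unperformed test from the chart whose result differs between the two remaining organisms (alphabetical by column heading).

Gas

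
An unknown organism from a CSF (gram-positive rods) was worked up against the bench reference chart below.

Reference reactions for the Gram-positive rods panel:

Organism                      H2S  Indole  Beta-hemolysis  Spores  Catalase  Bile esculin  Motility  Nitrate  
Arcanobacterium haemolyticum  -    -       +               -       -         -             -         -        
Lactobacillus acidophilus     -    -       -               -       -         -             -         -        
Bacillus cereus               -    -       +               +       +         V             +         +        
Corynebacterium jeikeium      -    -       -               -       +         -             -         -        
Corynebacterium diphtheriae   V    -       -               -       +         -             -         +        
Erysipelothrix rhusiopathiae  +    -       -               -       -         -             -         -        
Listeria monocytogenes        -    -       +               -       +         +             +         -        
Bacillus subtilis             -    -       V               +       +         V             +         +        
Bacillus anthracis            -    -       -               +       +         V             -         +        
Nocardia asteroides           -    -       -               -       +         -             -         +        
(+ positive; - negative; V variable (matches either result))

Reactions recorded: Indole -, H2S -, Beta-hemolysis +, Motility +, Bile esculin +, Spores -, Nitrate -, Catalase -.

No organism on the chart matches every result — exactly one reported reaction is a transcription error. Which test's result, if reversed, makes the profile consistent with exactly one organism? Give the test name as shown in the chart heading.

As reported, no row in the chart matches all 8 reactions.
Reversing Indole → still no organism matches.
Reversing Nitrate → still no organism matches.
Reversing H2S → still no organism matches.
Reversing Spores → still no organism matches.
Reversing Motility → still no organism matches.
Reversing Beta-hemolysis → still no organism matches.
Reversing Catalase (to +) → unique match: Listeria monocytogenes.
Reversing Bile esculin → still no organism matches.

Catalase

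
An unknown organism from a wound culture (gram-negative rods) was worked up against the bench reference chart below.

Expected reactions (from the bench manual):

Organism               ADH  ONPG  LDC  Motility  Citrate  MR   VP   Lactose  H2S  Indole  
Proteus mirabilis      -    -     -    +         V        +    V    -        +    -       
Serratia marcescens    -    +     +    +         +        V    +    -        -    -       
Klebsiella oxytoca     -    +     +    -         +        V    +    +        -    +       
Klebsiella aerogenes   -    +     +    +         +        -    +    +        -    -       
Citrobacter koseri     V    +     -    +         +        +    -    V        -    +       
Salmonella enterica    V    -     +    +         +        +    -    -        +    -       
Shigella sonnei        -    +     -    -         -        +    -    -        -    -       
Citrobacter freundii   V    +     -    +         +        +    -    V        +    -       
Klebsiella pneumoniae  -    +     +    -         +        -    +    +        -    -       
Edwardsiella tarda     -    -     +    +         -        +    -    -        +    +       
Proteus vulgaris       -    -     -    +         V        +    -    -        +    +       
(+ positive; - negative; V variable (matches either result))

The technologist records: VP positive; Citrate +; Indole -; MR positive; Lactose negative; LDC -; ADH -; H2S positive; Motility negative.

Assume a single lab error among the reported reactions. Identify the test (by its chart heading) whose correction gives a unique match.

Motility

As reported, no row in the chart matches all 9 reactions.
Reversing Lactose → still no organism matches.
Reversing Motility (to +) → unique match: Proteus mirabilis.
Reversing LDC → still no organism matches.
Reversing ADH → still no organism matches.
Reversing Citrate → still no organism matches.
Reversing MR → still no organism matches.
Reversing H2S → still no organism matches.
Reversing Indole → still no organism matches.
Reversing VP → still no organism matches.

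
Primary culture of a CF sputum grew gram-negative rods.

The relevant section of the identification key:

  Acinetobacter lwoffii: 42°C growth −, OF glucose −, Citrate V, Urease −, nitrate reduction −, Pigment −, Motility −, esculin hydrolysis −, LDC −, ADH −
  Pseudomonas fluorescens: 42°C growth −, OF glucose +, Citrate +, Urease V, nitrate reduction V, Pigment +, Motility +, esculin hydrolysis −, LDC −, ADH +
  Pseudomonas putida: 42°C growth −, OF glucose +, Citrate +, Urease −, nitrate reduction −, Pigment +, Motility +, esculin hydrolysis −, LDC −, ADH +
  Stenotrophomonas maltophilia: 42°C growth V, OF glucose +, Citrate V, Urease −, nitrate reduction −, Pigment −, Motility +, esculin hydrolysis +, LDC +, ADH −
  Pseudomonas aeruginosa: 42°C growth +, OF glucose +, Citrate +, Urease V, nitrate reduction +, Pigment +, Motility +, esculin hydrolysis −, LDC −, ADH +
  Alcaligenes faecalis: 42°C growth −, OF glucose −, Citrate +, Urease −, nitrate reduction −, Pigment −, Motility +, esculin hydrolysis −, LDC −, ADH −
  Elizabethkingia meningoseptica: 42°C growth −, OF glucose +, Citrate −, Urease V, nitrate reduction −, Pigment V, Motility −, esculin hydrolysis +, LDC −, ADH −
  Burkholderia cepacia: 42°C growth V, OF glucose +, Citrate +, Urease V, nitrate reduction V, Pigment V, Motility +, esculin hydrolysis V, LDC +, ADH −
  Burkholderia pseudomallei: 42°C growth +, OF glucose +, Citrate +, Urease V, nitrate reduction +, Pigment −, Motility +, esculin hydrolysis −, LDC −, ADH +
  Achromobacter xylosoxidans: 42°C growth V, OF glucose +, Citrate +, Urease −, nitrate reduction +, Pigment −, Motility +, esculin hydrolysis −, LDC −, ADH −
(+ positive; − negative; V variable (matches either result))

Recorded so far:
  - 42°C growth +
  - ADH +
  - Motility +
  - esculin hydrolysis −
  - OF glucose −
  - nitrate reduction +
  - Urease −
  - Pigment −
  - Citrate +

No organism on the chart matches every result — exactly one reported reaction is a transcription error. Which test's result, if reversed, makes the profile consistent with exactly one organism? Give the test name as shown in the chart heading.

As reported, no row in the chart matches all 9 reactions.
Reversing Citrate → still no organism matches.
Reversing ADH → still no organism matches.
Reversing Urease → still no organism matches.
Reversing OF glucose (to +) → unique match: Burkholderia pseudomallei.
Reversing 42°C growth → still no organism matches.
Reversing esculin hydrolysis → still no organism matches.
Reversing Motility → still no organism matches.
Reversing Pigment → still no organism matches.
Reversing nitrate reduction → still no organism matches.

OF glucose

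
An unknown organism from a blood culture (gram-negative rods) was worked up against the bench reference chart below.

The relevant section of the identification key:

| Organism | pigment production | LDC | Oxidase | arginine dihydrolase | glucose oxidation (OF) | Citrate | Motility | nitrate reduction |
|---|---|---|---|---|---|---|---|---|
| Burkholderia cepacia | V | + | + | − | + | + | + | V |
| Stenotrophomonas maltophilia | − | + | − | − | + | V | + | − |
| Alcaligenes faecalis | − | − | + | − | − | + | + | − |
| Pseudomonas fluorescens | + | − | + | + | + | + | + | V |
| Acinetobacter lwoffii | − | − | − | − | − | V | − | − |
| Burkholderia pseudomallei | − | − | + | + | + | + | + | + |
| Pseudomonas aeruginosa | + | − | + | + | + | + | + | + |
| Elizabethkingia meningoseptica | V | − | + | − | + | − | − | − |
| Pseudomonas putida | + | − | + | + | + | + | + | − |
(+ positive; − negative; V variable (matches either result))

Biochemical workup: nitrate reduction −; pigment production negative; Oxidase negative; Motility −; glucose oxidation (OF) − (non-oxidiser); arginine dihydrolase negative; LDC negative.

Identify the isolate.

Motility −: excludes 7 organisms — 2 left.
pigment production −: all 2 remaining candidates are consistent.
Oxidase −: excludes Elizabethkingia meningoseptica — 1 left.
LDC −: the one remaining candidate is consistent.
arginine dihydrolase −: the one remaining candidate is consistent.
glucose oxidation (OF) −: the one remaining candidate is consistent.
nitrate reduction −: the one remaining candidate is consistent.

Acinetobacter lwoffii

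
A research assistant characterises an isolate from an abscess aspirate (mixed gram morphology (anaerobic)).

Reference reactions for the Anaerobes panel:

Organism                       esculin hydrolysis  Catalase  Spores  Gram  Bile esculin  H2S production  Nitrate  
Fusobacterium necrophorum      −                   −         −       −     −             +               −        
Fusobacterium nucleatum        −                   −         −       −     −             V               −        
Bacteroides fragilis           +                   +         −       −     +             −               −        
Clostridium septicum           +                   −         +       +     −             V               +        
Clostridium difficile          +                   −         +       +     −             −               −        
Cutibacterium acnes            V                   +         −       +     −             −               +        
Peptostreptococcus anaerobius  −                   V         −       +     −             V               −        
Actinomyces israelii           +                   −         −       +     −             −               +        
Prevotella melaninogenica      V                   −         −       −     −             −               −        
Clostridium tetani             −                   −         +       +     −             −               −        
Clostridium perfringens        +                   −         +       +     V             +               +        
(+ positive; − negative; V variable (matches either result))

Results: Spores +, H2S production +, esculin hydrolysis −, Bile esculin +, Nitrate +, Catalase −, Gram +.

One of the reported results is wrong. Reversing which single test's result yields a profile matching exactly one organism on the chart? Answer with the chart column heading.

esculin hydrolysis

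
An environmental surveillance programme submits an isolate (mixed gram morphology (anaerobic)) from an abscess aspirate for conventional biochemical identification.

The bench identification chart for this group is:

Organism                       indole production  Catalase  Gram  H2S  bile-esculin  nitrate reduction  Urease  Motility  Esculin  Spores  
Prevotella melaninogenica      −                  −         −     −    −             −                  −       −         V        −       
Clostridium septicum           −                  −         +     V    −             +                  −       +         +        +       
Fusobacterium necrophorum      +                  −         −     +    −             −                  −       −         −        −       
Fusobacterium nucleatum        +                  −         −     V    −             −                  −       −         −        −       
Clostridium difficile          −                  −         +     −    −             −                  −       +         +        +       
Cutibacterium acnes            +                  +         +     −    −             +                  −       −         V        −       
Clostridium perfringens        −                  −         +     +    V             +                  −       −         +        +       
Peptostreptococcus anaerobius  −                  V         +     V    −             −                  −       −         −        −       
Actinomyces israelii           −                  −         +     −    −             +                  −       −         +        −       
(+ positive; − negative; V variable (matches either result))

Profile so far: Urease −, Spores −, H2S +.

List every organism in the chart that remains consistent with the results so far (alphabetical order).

Urease −: all 9 remaining candidates are consistent.
Spores −: excludes Clostridium septicum, Clostridium difficile, Clostridium perfringens — 6 left.
H2S +: excludes Prevotella melaninogenica, Cutibacterium acnes, Actinomyces israelii — 3 left.

Fusobacterium necrophorum, Fusobacterium nucleatum, Peptostreptococcus anaerobius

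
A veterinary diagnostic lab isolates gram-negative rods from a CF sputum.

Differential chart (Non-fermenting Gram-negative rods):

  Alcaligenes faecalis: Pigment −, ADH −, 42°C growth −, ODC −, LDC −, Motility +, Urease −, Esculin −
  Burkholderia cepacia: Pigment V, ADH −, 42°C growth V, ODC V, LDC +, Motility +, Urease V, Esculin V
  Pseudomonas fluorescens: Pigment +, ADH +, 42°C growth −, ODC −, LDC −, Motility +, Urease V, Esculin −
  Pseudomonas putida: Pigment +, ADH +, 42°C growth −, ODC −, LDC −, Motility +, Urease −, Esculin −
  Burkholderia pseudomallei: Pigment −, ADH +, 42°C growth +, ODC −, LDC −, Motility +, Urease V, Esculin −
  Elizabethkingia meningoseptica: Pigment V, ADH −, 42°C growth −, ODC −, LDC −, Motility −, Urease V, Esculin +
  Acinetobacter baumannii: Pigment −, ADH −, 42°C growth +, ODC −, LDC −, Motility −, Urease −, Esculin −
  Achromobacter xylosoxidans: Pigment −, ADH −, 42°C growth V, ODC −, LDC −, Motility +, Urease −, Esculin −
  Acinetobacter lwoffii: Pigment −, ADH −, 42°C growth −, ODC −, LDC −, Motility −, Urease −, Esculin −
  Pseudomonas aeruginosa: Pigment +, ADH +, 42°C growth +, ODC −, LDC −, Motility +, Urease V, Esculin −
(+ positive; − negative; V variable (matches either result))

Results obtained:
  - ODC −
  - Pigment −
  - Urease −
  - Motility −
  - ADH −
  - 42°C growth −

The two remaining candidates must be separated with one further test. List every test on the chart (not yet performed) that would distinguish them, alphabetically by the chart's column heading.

ODC −: all 10 remaining candidates are consistent.
Pigment −: excludes Pseudomonas fluorescens, Pseudomonas putida, Pseudomonas aeruginosa — 7 left.
Urease −: all 7 remaining candidates are consistent.
ADH −: excludes Burkholderia pseudomallei — 6 left.
42°C growth −: excludes Acinetobacter baumannii — 5 left.
Motility −: excludes Alcaligenes faecalis, Burkholderia cepacia, Achromobacter xylosoxidans — 2 left.
Two candidates remain: Acinetobacter lwoffii and Elizabethkingia meningoseptica.
  LDC: − vs − — same for both, does not separate.
  Esculin: Acinetobacter lwoffii −, Elizabethkingia meningoseptica + — discriminates.

Esculin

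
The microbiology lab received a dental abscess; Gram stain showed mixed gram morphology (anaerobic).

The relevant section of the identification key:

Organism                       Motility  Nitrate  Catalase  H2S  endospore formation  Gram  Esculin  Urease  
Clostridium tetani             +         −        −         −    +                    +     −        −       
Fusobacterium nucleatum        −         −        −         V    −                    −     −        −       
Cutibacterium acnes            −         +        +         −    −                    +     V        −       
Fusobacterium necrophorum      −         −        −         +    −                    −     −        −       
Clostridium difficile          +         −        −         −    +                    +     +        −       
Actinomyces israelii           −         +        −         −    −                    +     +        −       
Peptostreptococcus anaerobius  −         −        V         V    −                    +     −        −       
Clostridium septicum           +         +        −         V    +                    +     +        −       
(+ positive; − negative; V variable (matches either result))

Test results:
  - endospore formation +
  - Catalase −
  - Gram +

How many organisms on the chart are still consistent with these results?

Catalase −: excludes Cutibacterium acnes — 7 left.
Gram +: excludes Fusobacterium nucleatum, Fusobacterium necrophorum — 5 left.
endospore formation +: excludes Actinomyces israelii, Peptostreptococcus anaerobius — 3 left.
Still consistent: Clostridium difficile, Clostridium septicum, Clostridium tetani.

3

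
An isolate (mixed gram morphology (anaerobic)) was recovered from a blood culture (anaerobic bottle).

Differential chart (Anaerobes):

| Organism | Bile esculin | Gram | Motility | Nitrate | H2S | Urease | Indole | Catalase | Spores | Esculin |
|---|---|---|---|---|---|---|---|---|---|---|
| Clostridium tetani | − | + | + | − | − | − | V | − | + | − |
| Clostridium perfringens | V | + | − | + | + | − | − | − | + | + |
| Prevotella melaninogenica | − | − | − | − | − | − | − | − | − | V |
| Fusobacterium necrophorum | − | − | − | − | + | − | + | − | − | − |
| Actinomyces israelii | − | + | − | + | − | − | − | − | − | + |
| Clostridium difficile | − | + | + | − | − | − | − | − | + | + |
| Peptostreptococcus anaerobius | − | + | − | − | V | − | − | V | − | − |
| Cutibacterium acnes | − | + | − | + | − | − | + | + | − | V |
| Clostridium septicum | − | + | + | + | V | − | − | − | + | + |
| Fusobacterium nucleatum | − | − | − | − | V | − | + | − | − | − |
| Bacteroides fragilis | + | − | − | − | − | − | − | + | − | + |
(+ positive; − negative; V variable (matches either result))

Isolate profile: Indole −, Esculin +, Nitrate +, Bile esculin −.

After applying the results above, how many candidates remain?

3

Indole −: excludes Fusobacterium necrophorum, Cutibacterium acnes, Fusobacterium nucleatum — 8 left.
Esculin +: excludes Clostridium tetani, Peptostreptococcus anaerobius — 6 left.
Bile esculin −: excludes Bacteroides fragilis — 5 left.
Nitrate +: excludes Prevotella melaninogenica, Clostridium difficile — 3 left.
Still consistent: Actinomyces israelii, Clostridium perfringens, Clostridium septicum.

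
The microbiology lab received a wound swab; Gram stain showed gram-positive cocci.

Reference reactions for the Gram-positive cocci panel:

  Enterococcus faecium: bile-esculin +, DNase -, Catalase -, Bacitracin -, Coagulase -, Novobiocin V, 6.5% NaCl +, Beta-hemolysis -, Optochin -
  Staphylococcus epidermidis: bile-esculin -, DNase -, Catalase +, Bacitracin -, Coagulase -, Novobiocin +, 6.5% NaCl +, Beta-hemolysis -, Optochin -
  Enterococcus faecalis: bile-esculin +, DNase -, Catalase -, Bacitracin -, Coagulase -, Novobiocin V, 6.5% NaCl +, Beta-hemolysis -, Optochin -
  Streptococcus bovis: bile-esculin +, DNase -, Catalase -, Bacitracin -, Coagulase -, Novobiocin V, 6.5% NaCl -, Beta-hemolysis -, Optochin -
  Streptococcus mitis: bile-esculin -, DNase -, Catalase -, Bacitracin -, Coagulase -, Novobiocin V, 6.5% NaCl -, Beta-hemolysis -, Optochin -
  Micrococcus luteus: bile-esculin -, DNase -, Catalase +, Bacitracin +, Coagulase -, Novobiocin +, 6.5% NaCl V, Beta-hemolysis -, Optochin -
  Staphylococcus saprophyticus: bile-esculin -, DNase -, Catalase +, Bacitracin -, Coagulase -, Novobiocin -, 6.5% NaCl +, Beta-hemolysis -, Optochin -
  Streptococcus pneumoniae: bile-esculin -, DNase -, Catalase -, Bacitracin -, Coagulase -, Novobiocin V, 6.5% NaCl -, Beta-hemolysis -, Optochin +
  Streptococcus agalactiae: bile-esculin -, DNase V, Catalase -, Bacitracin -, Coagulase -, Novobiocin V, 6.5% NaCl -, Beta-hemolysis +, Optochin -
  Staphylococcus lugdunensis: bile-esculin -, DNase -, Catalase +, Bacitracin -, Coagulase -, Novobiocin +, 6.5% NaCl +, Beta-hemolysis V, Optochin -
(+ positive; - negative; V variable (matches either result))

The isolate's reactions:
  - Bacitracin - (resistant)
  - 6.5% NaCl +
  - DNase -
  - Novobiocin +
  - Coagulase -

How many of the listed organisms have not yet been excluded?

4

Coagulase -: all 10 remaining candidates are consistent.
6.5% NaCl +: excludes Streptococcus bovis, Streptococcus mitis, Streptococcus pneumoniae, Streptococcus agalactiae — 6 left.
Novobiocin +: excludes Staphylococcus saprophyticus — 5 left.
DNase -: all 5 remaining candidates are consistent.
Bacitracin -: excludes Micrococcus luteus — 4 left.
Still consistent: Enterococcus faecalis, Enterococcus faecium, Staphylococcus epidermidis, Staphylococcus lugdunensis.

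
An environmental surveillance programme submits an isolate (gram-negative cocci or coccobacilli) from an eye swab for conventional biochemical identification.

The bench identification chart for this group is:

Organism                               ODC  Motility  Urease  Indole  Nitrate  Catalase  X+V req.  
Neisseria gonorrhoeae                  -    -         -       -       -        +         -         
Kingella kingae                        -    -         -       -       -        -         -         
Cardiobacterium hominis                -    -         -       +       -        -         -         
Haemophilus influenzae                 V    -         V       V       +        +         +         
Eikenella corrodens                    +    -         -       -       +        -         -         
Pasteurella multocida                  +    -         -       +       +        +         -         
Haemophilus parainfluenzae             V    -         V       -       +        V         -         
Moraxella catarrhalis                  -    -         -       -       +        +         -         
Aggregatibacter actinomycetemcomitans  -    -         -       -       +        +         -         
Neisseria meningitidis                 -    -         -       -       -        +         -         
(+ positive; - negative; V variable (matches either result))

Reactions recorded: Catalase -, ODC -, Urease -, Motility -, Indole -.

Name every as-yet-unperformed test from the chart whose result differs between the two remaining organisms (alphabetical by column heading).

Nitrate

Catalase -: excludes 6 organisms — 4 left.
Motility -: all 4 remaining candidates are consistent.
Indole -: excludes Cardiobacterium hominis — 3 left.
Urease -: all 3 remaining candidates are consistent.
ODC -: excludes Eikenella corrodens — 2 left.
Two candidates remain: Haemophilus parainfluenzae and Kingella kingae.
  Nitrate: Haemophilus parainfluenzae +, Kingella kingae - — discriminates.
  X+V req.: - vs - — same for both, does not separate.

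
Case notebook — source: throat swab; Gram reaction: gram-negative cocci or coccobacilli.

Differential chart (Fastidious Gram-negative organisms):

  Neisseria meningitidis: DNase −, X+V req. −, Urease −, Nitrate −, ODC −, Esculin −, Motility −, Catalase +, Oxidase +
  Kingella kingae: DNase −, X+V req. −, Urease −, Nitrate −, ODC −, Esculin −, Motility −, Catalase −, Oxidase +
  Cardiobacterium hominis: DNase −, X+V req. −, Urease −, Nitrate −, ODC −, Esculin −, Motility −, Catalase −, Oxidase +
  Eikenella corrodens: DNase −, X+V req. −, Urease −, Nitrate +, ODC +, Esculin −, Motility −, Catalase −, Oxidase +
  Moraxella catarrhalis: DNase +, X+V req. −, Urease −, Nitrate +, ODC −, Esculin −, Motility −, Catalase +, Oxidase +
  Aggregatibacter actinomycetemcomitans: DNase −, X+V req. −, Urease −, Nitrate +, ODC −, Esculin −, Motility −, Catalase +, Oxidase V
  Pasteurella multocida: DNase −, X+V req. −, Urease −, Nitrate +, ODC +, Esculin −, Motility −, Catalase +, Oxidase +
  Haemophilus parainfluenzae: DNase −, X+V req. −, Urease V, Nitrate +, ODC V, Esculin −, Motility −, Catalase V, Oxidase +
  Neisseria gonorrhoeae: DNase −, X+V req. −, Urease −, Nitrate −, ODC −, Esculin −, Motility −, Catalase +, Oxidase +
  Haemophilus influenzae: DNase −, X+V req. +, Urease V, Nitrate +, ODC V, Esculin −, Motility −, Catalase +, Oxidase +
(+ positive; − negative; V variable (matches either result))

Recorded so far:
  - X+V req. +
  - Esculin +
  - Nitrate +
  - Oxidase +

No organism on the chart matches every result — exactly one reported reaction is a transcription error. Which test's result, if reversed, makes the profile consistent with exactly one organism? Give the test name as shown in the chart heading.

Esculin

As reported, no row in the chart matches all 4 reactions.
Reversing Oxidase → still no organism matches.
Reversing X+V req. → still no organism matches.
Reversing Esculin (to −) → unique match: Haemophilus influenzae.
Reversing Nitrate → still no organism matches.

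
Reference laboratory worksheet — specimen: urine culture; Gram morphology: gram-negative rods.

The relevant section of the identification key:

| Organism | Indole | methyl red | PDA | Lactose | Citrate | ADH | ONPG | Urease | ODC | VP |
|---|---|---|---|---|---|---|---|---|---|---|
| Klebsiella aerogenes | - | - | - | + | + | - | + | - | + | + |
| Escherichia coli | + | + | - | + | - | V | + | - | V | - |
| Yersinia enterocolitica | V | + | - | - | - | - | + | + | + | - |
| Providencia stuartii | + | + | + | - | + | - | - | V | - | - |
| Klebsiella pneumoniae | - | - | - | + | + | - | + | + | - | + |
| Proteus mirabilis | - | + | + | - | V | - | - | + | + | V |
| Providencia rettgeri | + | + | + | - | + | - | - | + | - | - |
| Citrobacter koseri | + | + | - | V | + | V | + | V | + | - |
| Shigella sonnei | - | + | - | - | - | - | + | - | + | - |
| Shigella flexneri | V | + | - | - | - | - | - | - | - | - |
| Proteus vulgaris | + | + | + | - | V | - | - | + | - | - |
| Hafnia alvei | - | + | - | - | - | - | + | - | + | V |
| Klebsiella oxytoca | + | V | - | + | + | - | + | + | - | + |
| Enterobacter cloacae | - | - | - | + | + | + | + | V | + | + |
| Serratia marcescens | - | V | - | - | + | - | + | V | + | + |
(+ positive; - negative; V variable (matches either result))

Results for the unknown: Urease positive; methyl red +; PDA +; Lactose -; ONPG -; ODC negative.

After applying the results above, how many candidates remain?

3

ONPG -: excludes 10 organisms — 5 left.
Lactose -: all 5 remaining candidates are consistent.
methyl red +: all 5 remaining candidates are consistent.
PDA +: excludes Shigella flexneri — 4 left.
Urease +: all 4 remaining candidates are consistent.
ODC -: excludes Proteus mirabilis — 3 left.
Still consistent: Proteus vulgaris, Providencia rettgeri, Providencia stuartii.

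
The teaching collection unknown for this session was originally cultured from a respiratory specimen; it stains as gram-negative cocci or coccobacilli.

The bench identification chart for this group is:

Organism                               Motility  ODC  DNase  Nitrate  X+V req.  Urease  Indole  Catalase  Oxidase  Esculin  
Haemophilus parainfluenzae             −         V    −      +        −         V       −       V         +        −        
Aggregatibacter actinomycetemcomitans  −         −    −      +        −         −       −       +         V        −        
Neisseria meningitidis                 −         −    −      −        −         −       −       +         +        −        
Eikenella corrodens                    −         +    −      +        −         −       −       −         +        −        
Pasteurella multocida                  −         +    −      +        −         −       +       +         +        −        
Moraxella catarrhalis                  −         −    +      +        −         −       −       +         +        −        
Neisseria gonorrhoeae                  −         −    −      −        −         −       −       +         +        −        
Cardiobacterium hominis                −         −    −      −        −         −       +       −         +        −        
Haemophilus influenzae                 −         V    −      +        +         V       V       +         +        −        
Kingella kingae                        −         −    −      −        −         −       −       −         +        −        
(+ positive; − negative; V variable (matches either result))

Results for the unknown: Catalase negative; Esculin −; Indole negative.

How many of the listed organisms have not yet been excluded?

3

Esculin −: all 10 remaining candidates are consistent.
Indole −: excludes Pasteurella multocida, Cardiobacterium hominis — 8 left.
Catalase −: excludes 5 organisms — 3 left.
Still consistent: Eikenella corrodens, Haemophilus parainfluenzae, Kingella kingae.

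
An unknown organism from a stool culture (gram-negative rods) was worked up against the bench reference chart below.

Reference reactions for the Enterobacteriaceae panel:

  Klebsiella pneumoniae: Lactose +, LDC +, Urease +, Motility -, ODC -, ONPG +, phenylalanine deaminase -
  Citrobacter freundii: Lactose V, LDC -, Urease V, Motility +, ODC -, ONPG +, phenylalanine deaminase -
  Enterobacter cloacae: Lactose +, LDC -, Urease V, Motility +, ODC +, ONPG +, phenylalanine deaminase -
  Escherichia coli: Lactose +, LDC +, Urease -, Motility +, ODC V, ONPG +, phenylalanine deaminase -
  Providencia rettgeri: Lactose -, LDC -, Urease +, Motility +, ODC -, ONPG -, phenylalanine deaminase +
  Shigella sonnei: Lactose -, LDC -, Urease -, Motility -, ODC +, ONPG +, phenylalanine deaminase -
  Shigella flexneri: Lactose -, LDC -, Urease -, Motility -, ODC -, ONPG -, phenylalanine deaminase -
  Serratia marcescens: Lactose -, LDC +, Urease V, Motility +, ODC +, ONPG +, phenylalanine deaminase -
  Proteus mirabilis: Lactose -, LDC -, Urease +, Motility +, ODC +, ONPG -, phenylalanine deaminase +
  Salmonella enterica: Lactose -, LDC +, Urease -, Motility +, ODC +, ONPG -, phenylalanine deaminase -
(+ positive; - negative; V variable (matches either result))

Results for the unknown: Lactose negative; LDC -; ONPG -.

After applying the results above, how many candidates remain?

LDC -: excludes Klebsiella pneumoniae, Escherichia coli, Serratia marcescens, Salmonella enterica — 6 left.
ONPG -: excludes Citrobacter freundii, Enterobacter cloacae, Shigella sonnei — 3 left.
Lactose -: all 3 remaining candidates are consistent.
Still consistent: Proteus mirabilis, Providencia rettgeri, Shigella flexneri.

3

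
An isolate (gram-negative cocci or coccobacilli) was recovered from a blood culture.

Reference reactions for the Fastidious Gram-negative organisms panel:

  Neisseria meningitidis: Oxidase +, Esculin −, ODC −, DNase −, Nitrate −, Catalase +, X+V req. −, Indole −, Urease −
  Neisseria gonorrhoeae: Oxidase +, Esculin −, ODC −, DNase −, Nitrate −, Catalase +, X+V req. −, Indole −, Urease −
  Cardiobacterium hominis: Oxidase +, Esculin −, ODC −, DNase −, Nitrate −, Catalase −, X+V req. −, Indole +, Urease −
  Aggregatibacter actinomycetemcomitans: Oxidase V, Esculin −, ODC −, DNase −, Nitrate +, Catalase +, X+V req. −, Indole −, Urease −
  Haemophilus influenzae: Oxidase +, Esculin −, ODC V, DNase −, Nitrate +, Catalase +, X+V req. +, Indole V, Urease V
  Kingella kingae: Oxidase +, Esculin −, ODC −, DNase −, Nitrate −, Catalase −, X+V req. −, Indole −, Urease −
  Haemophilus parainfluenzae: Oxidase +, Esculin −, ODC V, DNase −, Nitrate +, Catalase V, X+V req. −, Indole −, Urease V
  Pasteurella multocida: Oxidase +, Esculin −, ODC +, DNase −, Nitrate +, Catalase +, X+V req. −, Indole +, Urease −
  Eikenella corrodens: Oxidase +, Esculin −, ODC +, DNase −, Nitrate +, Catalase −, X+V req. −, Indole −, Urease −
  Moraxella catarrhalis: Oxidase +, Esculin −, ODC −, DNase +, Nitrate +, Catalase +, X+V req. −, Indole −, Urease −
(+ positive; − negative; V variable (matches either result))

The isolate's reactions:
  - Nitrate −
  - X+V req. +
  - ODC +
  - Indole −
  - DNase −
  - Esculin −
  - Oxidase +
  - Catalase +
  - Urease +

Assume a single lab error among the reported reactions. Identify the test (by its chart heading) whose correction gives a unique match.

Nitrate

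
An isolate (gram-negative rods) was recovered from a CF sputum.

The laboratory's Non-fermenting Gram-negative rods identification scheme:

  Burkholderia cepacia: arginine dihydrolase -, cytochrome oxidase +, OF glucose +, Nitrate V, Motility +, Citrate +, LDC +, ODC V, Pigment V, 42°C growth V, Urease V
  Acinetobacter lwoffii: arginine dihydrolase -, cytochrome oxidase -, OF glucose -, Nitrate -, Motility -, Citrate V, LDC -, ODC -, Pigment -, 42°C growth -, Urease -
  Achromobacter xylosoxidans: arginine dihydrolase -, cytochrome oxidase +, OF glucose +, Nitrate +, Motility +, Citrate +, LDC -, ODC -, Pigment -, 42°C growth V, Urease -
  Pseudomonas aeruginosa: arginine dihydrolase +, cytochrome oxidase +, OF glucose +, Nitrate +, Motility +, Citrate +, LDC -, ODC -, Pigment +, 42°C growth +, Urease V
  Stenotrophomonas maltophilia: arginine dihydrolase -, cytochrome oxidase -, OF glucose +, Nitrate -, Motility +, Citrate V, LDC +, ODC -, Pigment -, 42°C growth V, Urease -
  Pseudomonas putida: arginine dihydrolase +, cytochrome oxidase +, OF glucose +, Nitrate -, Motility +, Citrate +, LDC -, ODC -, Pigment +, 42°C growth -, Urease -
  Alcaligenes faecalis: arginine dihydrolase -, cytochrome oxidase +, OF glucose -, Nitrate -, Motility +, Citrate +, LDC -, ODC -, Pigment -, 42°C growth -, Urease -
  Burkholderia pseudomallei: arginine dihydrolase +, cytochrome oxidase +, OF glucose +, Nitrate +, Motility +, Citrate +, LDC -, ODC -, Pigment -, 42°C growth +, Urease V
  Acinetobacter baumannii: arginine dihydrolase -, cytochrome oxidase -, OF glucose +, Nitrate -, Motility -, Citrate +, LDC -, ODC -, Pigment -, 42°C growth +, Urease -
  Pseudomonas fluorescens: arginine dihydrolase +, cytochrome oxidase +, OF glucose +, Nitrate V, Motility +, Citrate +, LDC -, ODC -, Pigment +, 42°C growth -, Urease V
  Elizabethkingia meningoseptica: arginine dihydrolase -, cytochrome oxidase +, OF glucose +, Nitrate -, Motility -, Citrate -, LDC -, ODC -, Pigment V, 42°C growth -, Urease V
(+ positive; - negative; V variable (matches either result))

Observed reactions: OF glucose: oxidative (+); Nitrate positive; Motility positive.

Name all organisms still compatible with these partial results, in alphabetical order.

OF glucose +: excludes Acinetobacter lwoffii, Alcaligenes faecalis — 9 left.
Nitrate +: excludes Stenotrophomonas maltophilia, Pseudomonas putida, Acinetobacter baumannii, Elizabethkingia meningoseptica — 5 left.
Motility +: all 5 remaining candidates are consistent.

Achromobacter xylosoxidans, Burkholderia cepacia, Burkholderia pseudomallei, Pseudomonas aeruginosa, Pseudomonas fluorescens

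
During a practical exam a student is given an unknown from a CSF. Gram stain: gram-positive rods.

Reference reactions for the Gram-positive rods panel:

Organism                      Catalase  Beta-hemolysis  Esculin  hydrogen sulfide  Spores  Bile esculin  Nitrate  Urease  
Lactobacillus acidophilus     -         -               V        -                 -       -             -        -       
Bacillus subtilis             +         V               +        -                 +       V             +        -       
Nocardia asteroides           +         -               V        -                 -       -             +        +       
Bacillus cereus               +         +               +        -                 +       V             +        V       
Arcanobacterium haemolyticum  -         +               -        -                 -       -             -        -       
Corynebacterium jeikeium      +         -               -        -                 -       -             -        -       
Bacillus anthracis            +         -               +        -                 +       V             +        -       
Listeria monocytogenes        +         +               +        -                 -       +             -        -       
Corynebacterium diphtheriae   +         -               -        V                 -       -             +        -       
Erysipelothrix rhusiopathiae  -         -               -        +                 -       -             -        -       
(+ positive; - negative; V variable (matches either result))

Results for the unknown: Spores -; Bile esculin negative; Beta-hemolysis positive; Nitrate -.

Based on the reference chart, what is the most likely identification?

Arcanobacterium haemolyticum

Spores -: excludes Bacillus subtilis, Bacillus cereus, Bacillus anthracis — 7 left.
Nitrate -: excludes Nocardia asteroides, Corynebacterium diphtheriae — 5 left.
Bile esculin -: excludes Listeria monocytogenes — 4 left.
Beta-hemolysis +: excludes Lactobacillus acidophilus, Corynebacterium jeikeium, Erysipelothrix rhusiopathiae — 1 left.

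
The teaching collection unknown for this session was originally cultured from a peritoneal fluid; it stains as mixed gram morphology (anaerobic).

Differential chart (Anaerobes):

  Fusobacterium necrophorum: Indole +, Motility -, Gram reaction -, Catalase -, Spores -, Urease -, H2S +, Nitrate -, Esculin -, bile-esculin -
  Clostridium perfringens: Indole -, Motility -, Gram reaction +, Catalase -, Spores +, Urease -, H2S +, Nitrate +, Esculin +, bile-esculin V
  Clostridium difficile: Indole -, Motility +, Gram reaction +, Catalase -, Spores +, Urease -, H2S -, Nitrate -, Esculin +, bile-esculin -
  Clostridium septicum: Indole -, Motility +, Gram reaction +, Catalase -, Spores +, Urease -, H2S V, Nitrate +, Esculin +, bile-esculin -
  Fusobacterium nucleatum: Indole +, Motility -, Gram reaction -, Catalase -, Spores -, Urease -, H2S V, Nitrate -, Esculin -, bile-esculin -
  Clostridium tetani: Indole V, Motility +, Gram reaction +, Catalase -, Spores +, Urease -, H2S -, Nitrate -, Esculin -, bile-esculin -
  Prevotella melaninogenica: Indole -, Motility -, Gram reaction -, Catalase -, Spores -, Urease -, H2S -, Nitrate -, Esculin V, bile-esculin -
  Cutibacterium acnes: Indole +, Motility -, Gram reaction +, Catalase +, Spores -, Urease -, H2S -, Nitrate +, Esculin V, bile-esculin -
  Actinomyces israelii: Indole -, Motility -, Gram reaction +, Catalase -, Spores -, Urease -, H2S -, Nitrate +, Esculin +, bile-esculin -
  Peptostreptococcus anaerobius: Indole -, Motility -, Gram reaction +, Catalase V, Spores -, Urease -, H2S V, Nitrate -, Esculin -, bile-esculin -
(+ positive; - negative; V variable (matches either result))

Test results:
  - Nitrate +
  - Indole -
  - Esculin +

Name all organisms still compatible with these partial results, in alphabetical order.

Actinomyces israelii, Clostridium perfringens, Clostridium septicum

Indole -: excludes Fusobacterium necrophorum, Fusobacterium nucleatum, Cutibacterium acnes — 7 left.
Nitrate +: excludes Clostridium difficile, Clostridium tetani, Prevotella melaninogenica, Peptostreptococcus anaerobius — 3 left.
Esculin +: all 3 remaining candidates are consistent.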